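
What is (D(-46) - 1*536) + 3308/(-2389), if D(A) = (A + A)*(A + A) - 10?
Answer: 18912794/2389 ≈ 7916.6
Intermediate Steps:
D(A) = -10 + 4*A² (D(A) = (2*A)*(2*A) - 10 = 4*A² - 10 = -10 + 4*A²)
(D(-46) - 1*536) + 3308/(-2389) = ((-10 + 4*(-46)²) - 1*536) + 3308/(-2389) = ((-10 + 4*2116) - 536) + 3308*(-1/2389) = ((-10 + 8464) - 536) - 3308/2389 = (8454 - 536) - 3308/2389 = 7918 - 3308/2389 = 18912794/2389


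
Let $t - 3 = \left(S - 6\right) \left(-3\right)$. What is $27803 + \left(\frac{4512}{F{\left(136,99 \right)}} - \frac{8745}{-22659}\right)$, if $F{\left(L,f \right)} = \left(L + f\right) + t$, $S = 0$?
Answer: $\frac{1681056765}{60424} \approx 27821.0$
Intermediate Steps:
$t = 21$ ($t = 3 + \left(0 - 6\right) \left(-3\right) = 3 - -18 = 3 + 18 = 21$)
$F{\left(L,f \right)} = 21 + L + f$ ($F{\left(L,f \right)} = \left(L + f\right) + 21 = 21 + L + f$)
$27803 + \left(\frac{4512}{F{\left(136,99 \right)}} - \frac{8745}{-22659}\right) = 27803 - \left(- \frac{2915}{7553} - \frac{4512}{21 + 136 + 99}\right) = 27803 - \left(- \frac{2915}{7553} - \frac{4512}{256}\right) = 27803 + \left(4512 \cdot \frac{1}{256} + \frac{2915}{7553}\right) = 27803 + \left(\frac{141}{8} + \frac{2915}{7553}\right) = 27803 + \frac{1088293}{60424} = \frac{1681056765}{60424}$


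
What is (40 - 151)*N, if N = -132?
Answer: 14652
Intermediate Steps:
(40 - 151)*N = (40 - 151)*(-132) = -111*(-132) = 14652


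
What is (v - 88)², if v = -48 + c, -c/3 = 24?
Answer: 43264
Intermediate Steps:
c = -72 (c = -3*24 = -72)
v = -120 (v = -48 - 72 = -120)
(v - 88)² = (-120 - 88)² = (-208)² = 43264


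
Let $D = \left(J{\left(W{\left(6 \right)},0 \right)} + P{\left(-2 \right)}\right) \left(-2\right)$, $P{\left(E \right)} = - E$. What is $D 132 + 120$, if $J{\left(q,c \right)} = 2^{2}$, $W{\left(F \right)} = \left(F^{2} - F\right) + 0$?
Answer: $-1464$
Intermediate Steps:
$W{\left(F \right)} = F^{2} - F$
$J{\left(q,c \right)} = 4$
$D = -12$ ($D = \left(4 - -2\right) \left(-2\right) = \left(4 + 2\right) \left(-2\right) = 6 \left(-2\right) = -12$)
$D 132 + 120 = \left(-12\right) 132 + 120 = -1584 + 120 = -1464$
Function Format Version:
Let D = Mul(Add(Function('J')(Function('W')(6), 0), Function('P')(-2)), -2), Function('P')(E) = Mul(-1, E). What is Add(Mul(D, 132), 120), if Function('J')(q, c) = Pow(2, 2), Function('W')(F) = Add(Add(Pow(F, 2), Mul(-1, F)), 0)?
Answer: -1464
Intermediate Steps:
Function('W')(F) = Add(Pow(F, 2), Mul(-1, F))
Function('J')(q, c) = 4
D = -12 (D = Mul(Add(4, Mul(-1, -2)), -2) = Mul(Add(4, 2), -2) = Mul(6, -2) = -12)
Add(Mul(D, 132), 120) = Add(Mul(-12, 132), 120) = Add(-1584, 120) = -1464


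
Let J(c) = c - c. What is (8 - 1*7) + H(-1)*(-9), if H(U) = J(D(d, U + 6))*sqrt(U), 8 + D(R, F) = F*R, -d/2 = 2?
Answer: 1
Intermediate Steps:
d = -4 (d = -2*2 = -4)
D(R, F) = -8 + F*R
J(c) = 0
H(U) = 0 (H(U) = 0*sqrt(U) = 0)
(8 - 1*7) + H(-1)*(-9) = (8 - 1*7) + 0*(-9) = (8 - 7) + 0 = 1 + 0 = 1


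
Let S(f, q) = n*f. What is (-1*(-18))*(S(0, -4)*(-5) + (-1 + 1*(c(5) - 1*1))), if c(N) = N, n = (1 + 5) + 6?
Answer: 54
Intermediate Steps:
n = 12 (n = 6 + 6 = 12)
S(f, q) = 12*f
(-1*(-18))*(S(0, -4)*(-5) + (-1 + 1*(c(5) - 1*1))) = (-1*(-18))*((12*0)*(-5) + (-1 + 1*(5 - 1*1))) = 18*(0*(-5) + (-1 + 1*(5 - 1))) = 18*(0 + (-1 + 1*4)) = 18*(0 + (-1 + 4)) = 18*(0 + 3) = 18*3 = 54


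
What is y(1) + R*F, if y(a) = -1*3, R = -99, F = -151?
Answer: 14946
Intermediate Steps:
y(a) = -3
y(1) + R*F = -3 - 99*(-151) = -3 + 14949 = 14946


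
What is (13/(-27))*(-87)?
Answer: 377/9 ≈ 41.889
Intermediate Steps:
(13/(-27))*(-87) = (13*(-1/27))*(-87) = -13/27*(-87) = 377/9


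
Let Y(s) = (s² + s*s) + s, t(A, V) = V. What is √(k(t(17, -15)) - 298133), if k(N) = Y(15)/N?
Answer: 2*I*√74541 ≈ 546.04*I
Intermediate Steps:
Y(s) = s + 2*s² (Y(s) = (s² + s²) + s = 2*s² + s = s + 2*s²)
k(N) = 465/N (k(N) = (15*(1 + 2*15))/N = (15*(1 + 30))/N = (15*31)/N = 465/N)
√(k(t(17, -15)) - 298133) = √(465/(-15) - 298133) = √(465*(-1/15) - 298133) = √(-31 - 298133) = √(-298164) = 2*I*√74541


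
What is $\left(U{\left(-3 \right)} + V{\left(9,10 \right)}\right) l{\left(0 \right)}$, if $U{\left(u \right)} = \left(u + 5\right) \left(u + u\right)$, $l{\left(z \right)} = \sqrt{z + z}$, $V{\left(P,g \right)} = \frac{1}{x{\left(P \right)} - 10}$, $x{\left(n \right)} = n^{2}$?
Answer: $0$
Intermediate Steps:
$V{\left(P,g \right)} = \frac{1}{-10 + P^{2}}$ ($V{\left(P,g \right)} = \frac{1}{P^{2} - 10} = \frac{1}{-10 + P^{2}}$)
$l{\left(z \right)} = \sqrt{2} \sqrt{z}$ ($l{\left(z \right)} = \sqrt{2 z} = \sqrt{2} \sqrt{z}$)
$U{\left(u \right)} = 2 u \left(5 + u\right)$ ($U{\left(u \right)} = \left(5 + u\right) 2 u = 2 u \left(5 + u\right)$)
$\left(U{\left(-3 \right)} + V{\left(9,10 \right)}\right) l{\left(0 \right)} = \left(2 \left(-3\right) \left(5 - 3\right) + \frac{1}{-10 + 9^{2}}\right) \sqrt{2} \sqrt{0} = \left(2 \left(-3\right) 2 + \frac{1}{-10 + 81}\right) \sqrt{2} \cdot 0 = \left(-12 + \frac{1}{71}\right) 0 = \left(- \frac{851}{71}\right) 0 = 0$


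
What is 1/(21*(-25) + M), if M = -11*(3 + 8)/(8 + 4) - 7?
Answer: -12/6505 ≈ -0.0018447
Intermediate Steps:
M = -205/12 (M = -121/12 - 7 = -205/12 ≈ -17.083)
1/(21*(-25) + M) = 1/(21*(-25) - 205/12) = 1/(-525 - 205/12) = 1/(-6505/12) = -12/6505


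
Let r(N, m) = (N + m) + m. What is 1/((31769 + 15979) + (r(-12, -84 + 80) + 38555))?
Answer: 1/86283 ≈ 1.1590e-5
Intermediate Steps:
r(N, m) = N + 2*m
1/((31769 + 15979) + (r(-12, -84 + 80) + 38555)) = 1/((31769 + 15979) + ((-12 + 2*(-84 + 80)) + 38555)) = 1/(47748 + ((-12 + 2*(-4)) + 38555)) = 1/(47748 + ((-12 - 8) + 38555)) = 1/(47748 + (-20 + 38555)) = 1/(47748 + 38535) = 1/86283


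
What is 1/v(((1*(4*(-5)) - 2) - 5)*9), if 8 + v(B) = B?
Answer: -1/251 ≈ -0.0039841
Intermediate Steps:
v(B) = -8 + B
1/v(((1*(4*(-5)) - 2) - 5)*9) = 1/(-8 + ((1*(4*(-5)) - 2) - 5)*9) = 1/(-8 + ((1*(-20) - 2) - 5)*9) = 1/(-8 + ((-20 - 2) - 5)*9) = 1/(-8 + (-22 - 5)*9) = 1/(-8 - 27*9) = 1/(-8 - 243) = 1/(-251) = -1/251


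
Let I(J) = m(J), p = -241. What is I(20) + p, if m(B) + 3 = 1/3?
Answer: -731/3 ≈ -243.67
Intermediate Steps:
m(B) = -8/3 (m(B) = -3 + 1/3 = -8/3)
I(J) = -8/3
I(20) + p = -8/3 - 241 = -731/3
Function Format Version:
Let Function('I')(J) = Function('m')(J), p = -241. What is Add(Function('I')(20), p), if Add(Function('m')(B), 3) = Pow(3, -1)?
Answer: Rational(-731, 3) ≈ -243.67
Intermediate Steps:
Function('m')(B) = Rational(-8, 3) (Function('m')(B) = Add(-3, Pow(3, -1)) = Add(-3, Rational(1, 3)) = Rational(-8, 3))
Function('I')(J) = Rational(-8, 3)
Add(Function('I')(20), p) = Add(Rational(-8, 3), -241) = Rational(-731, 3)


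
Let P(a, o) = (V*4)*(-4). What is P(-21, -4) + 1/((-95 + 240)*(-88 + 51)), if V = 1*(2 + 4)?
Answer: -515041/5365 ≈ -96.000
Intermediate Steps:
V = 6 (V = 1*6 = 6)
P(a, o) = -96 (P(a, o) = (6*4)*(-4) = 24*(-4) = -96)
P(-21, -4) + 1/((-95 + 240)*(-88 + 51)) = -96 + 1/((-95 + 240)*(-88 + 51)) = -96 + 1/(145*(-37)) = -96 + 1/(-5365) = -96 - 1/5365 = -515041/5365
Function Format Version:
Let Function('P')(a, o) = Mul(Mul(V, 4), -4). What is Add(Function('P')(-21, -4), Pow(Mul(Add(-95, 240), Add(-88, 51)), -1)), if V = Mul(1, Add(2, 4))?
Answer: Rational(-515041, 5365) ≈ -96.000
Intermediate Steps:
V = 6 (V = Mul(1, 6) = 6)
Function('P')(a, o) = -96 (Function('P')(a, o) = Mul(Mul(6, 4), -4) = Mul(24, -4) = -96)
Add(Function('P')(-21, -4), Pow(Mul(Add(-95, 240), Add(-88, 51)), -1)) = Add(-96, Pow(Mul(Add(-95, 240), Add(-88, 51)), -1)) = Add(-96, Pow(Mul(145, -37), -1)) = Add(-96, Pow(-5365, -1)) = Add(-96, Rational(-1, 5365)) = Rational(-515041, 5365)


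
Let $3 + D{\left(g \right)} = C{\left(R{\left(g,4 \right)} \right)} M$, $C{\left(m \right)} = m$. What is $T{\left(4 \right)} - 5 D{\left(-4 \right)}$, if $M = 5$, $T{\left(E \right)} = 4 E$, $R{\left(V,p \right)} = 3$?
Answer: $-44$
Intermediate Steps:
$D{\left(g \right)} = 12$ ($D{\left(g \right)} = -3 + 3 \cdot 5 = -3 + 15 = 12$)
$T{\left(4 \right)} - 5 D{\left(-4 \right)} = 4 \cdot 4 - 60 = 16 - 60 = -44$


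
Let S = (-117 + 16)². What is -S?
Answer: -10201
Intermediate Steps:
S = 10201 (S = (-101)² = 10201)
-S = -1*10201 = -10201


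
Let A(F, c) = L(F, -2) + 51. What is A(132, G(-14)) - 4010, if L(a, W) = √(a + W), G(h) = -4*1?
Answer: -3959 + √130 ≈ -3947.6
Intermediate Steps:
G(h) = -4
L(a, W) = √(W + a)
A(F, c) = 51 + √(-2 + F) (A(F, c) = √(-2 + F) + 51 = 51 + √(-2 + F))
A(132, G(-14)) - 4010 = (51 + √(-2 + 132)) - 4010 = (51 + √130) - 4010 = -3959 + √130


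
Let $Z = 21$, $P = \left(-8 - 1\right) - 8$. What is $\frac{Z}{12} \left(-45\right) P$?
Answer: $\frac{5355}{4} \approx 1338.8$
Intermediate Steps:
$P = -17$ ($P = -9 - 8 = -17$)
$\frac{Z}{12} \left(-45\right) P = \frac{21}{12} \left(-45\right) \left(-17\right) = 21 \cdot \frac{1}{12} \left(-45\right) \left(-17\right) = \frac{7}{4} \left(-45\right) \left(-17\right) = \left(- \frac{315}{4}\right) \left(-17\right) = \frac{5355}{4}$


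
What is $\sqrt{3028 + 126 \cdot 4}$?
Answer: $2 \sqrt{883} \approx 59.431$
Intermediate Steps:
$\sqrt{3028 + 126 \cdot 4} = \sqrt{3028 + 504} = \sqrt{3532} = 2 \sqrt{883}$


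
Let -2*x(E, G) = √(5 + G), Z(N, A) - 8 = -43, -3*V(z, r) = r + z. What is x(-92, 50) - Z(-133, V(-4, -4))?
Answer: 35 - √55/2 ≈ 31.292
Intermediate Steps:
V(z, r) = -r/3 - z/3 (V(z, r) = -(r + z)/3 = -r/3 - z/3)
Z(N, A) = -35 (Z(N, A) = 8 - 43 = -35)
x(E, G) = -√(5 + G)/2
x(-92, 50) - Z(-133, V(-4, -4)) = -√(5 + 50)/2 - 1*(-35) = -√55/2 + 35 = 35 - √55/2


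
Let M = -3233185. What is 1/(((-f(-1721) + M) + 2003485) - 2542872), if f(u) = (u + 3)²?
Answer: -1/6724096 ≈ -1.4872e-7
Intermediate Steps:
f(u) = (3 + u)²
1/(((-f(-1721) + M) + 2003485) - 2542872) = 1/(((-(3 - 1721)² - 3233185) + 2003485) - 2542872) = 1/(((-1*(-1718)² - 3233185) + 2003485) - 2542872) = 1/(((-1*2951524 - 3233185) + 2003485) - 2542872) = 1/(((-2951524 - 3233185) + 2003485) - 2542872) = 1/((-6184709 + 2003485) - 2542872) = 1/(-4181224 - 2542872) = 1/(-6724096) = -1/6724096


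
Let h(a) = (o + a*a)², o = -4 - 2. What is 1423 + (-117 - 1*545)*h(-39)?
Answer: -1519437527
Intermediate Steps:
o = -6
h(a) = (-6 + a²)² (h(a) = (-6 + a*a)² = (-6 + a²)²)
1423 + (-117 - 1*545)*h(-39) = 1423 + (-117 - 1*545)*(-6 + (-39)²)² = 1423 + (-117 - 545)*(-6 + 1521)² = 1423 - 662*1515² = 1423 - 662*2295225 = 1423 - 1519438950 = -1519437527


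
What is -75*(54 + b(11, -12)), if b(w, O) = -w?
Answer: -3225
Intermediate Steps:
-75*(54 + b(11, -12)) = -75*(54 - 1*11) = -75*(54 - 11) = -75*43 = -3225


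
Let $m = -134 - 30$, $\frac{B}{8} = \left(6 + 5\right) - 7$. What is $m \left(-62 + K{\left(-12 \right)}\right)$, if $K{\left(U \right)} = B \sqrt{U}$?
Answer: $10168 - 10496 i \sqrt{3} \approx 10168.0 - 18180.0 i$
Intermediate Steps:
$B = 32$ ($B = 8 \left(\left(6 + 5\right) - 7\right) = 8 \left(11 - 7\right) = 8 \cdot 4 = 32$)
$m = -164$
$K{\left(U \right)} = 32 \sqrt{U}$
$m \left(-62 + K{\left(-12 \right)}\right) = - 164 \left(-62 + 32 \sqrt{-12}\right) = - 164 \left(-62 + 32 \cdot 2 i \sqrt{3}\right) = - 164 \left(-62 + 64 i \sqrt{3}\right) = 10168 - 10496 i \sqrt{3}$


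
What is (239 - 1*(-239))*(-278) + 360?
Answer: -132524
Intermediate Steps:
(239 - 1*(-239))*(-278) + 360 = (239 + 239)*(-278) + 360 = 478*(-278) + 360 = -132884 + 360 = -132524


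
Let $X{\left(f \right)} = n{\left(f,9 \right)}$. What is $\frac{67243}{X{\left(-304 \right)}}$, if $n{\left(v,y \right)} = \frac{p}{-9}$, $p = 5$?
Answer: $- \frac{605187}{5} \approx -1.2104 \cdot 10^{5}$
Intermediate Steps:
$n{\left(v,y \right)} = - \frac{5}{9}$ ($n{\left(v,y \right)} = \frac{5}{-9} = 5 \left(- \frac{1}{9}\right) = - \frac{5}{9}$)
$X{\left(f \right)} = - \frac{5}{9}$
$\frac{67243}{X{\left(-304 \right)}} = \frac{67243}{- \frac{5}{9}} = 67243 \left(- \frac{9}{5}\right) = - \frac{605187}{5}$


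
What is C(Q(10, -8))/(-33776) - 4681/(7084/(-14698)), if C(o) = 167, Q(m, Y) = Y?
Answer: 580958202315/59817296 ≈ 9712.2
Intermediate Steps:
C(Q(10, -8))/(-33776) - 4681/(7084/(-14698)) = 167/(-33776) - 4681/(7084/(-14698)) = 167*(-1/33776) - 4681/(7084*(-1/14698)) = -167/33776 - 4681/(-3542/7349) = -167/33776 - 4681*(-7349/3542) = -167/33776 + 34400669/3542 = 580958202315/59817296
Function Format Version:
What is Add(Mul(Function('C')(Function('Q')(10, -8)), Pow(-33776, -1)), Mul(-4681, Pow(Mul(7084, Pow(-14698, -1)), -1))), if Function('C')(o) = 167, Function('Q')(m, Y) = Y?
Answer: Rational(580958202315, 59817296) ≈ 9712.2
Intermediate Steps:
Add(Mul(Function('C')(Function('Q')(10, -8)), Pow(-33776, -1)), Mul(-4681, Pow(Mul(7084, Pow(-14698, -1)), -1))) = Add(Mul(167, Pow(-33776, -1)), Mul(-4681, Pow(Mul(7084, Pow(-14698, -1)), -1))) = Add(Mul(167, Rational(-1, 33776)), Mul(-4681, Pow(Mul(7084, Rational(-1, 14698)), -1))) = Add(Rational(-167, 33776), Mul(-4681, Pow(Rational(-3542, 7349), -1))) = Add(Rational(-167, 33776), Mul(-4681, Rational(-7349, 3542))) = Add(Rational(-167, 33776), Rational(34400669, 3542)) = Rational(580958202315, 59817296)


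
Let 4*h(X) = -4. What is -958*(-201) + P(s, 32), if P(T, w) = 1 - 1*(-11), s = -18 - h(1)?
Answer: 192570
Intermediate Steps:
h(X) = -1 (h(X) = (¼)*(-4) = -1)
s = -17 (s = -18 - 1*(-1) = -18 + 1 = -17)
P(T, w) = 12 (P(T, w) = 1 + 11 = 12)
-958*(-201) + P(s, 32) = -958*(-201) + 12 = 192558 + 12 = 192570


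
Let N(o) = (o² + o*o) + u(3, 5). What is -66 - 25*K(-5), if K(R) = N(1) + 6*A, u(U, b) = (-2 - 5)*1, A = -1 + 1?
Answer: 59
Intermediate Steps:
A = 0
u(U, b) = -7 (u(U, b) = -7*1 = -7)
N(o) = -7 + 2*o² (N(o) = (o² + o*o) - 7 = (o² + o²) - 7 = 2*o² - 7 = -7 + 2*o²)
K(R) = -5 (K(R) = (-7 + 2*1²) + 6*0 = (-7 + 2*1) + 0 = (-7 + 2) + 0 = -5 + 0 = -5)
-66 - 25*K(-5) = -66 - 25*(-5) = -66 + 125 = 59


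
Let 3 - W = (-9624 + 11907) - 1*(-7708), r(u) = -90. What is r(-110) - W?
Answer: 9898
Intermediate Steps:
W = -9988 (W = 3 - ((-9624 + 11907) - 1*(-7708)) = 3 - (2283 + 7708) = 3 - 1*9991 = 3 - 9991 = -9988)
r(-110) - W = -90 - 1*(-9988) = -90 + 9988 = 9898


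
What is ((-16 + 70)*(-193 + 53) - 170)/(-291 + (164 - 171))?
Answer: 3865/149 ≈ 25.940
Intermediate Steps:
((-16 + 70)*(-193 + 53) - 170)/(-291 + (164 - 171)) = (54*(-140) - 170)/(-291 - 7) = (-7560 - 170)/(-298) = -7730*(-1/298) = 3865/149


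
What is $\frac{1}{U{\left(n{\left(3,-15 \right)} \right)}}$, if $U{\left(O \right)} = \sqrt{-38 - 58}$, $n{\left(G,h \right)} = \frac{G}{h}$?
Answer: $- \frac{i \sqrt{6}}{24} \approx - 0.10206 i$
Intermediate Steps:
$U{\left(O \right)} = 4 i \sqrt{6}$ ($U{\left(O \right)} = \sqrt{-96} = 4 i \sqrt{6}$)
$\frac{1}{U{\left(n{\left(3,-15 \right)} \right)}} = \frac{1}{4 i \sqrt{6}} = - \frac{i \sqrt{6}}{24}$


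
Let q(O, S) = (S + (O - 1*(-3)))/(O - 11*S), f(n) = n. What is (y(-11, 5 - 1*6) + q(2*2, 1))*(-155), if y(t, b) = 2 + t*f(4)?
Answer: 46810/7 ≈ 6687.1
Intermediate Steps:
y(t, b) = 2 + 4*t (y(t, b) = 2 + t*4 = 2 + 4*t)
q(O, S) = (3 + O + S)/(O - 11*S) (q(O, S) = (S + (O + 3))/(O - 11*S) = (S + (3 + O))/(O - 11*S) = (3 + O + S)/(O - 11*S))
(y(-11, 5 - 1*6) + q(2*2, 1))*(-155) = ((2 + 4*(-11)) + (3 + 2*2 + 1)/(2*2 - 11*1))*(-155) = ((2 - 44) + (3 + 4 + 1)/(4 - 11))*(-155) = (-42 + 8/(-7))*(-155) = (-42 - 1/7*8)*(-155) = (-42 - 8/7)*(-155) = -302/7*(-155) = 46810/7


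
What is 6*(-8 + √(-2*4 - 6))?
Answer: -48 + 6*I*√14 ≈ -48.0 + 22.45*I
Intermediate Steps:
6*(-8 + √(-2*4 - 6)) = 6*(-8 + √(-8 - 6)) = 6*(-8 + √(-14)) = 6*(-8 + I*√14) = -48 + 6*I*√14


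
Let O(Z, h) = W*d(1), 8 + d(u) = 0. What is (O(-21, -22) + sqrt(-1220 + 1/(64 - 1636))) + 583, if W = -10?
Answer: 663 + I*sqrt(753711513)/786 ≈ 663.0 + 34.929*I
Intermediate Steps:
d(u) = -8 (d(u) = -8 + 0 = -8)
O(Z, h) = 80 (O(Z, h) = -10*(-8) = 80)
(O(-21, -22) + sqrt(-1220 + 1/(64 - 1636))) + 583 = (80 + sqrt(-1220 + 1/(64 - 1636))) + 583 = (80 + sqrt(-1220 + 1/(-1572))) + 583 = (80 + sqrt(-1220 - 1/1572)) + 583 = (80 + sqrt(-1917841/1572)) + 583 = (80 + I*sqrt(753711513)/786) + 583 = 663 + I*sqrt(753711513)/786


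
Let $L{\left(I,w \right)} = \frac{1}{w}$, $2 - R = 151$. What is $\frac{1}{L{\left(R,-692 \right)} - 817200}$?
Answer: $- \frac{692}{565502401} \approx -1.2237 \cdot 10^{-6}$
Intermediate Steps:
$R = -149$ ($R = 2 - 151 = -149$)
$\frac{1}{L{\left(R,-692 \right)} - 817200} = \frac{1}{\frac{1}{-692} - 817200} = \frac{1}{- \frac{1}{692} - 817200} = \frac{1}{- \frac{565502401}{692}} = - \frac{692}{565502401}$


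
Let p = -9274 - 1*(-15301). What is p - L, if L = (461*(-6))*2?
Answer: 11559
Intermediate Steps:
p = 6027 (p = -9274 + 15301 = 6027)
L = -5532 (L = -2766*2 = -5532)
p - L = 6027 - 1*(-5532) = 6027 + 5532 = 11559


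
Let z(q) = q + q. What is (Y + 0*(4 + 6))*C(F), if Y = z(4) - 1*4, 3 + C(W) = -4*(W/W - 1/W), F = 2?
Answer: -20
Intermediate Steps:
C(W) = -7 + 4/W (C(W) = -3 - 4*(W/W - 1/W) = -3 - 4*(1 - 1/W) = -3 + (-4 + 4/W) = -7 + 4/W)
z(q) = 2*q
Y = 4 (Y = 2*4 - 1*4 = 8 - 4 = 4)
(Y + 0*(4 + 6))*C(F) = (4 + 0*(4 + 6))*(-7 + 4/2) = (4 + 0*10)*(-7 + 4*(1/2)) = (4 + 0)*(-7 + 2) = 4*(-5) = -20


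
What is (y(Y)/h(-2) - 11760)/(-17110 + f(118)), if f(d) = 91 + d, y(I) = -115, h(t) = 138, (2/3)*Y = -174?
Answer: 70565/101406 ≈ 0.69587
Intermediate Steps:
Y = -261 (Y = (3/2)*(-174) = -261)
(y(Y)/h(-2) - 11760)/(-17110 + f(118)) = (-115/138 - 11760)/(-17110 + (91 + 118)) = (-115*1/138 - 11760)/(-17110 + 209) = (-⅚ - 11760)/(-16901) = -70565/6*(-1/16901) = 70565/101406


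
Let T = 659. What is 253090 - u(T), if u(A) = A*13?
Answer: 244523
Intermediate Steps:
u(A) = 13*A
253090 - u(T) = 253090 - 13*659 = 253090 - 1*8567 = 253090 - 8567 = 244523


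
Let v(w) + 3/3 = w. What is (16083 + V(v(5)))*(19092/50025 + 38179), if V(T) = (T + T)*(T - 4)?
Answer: 10239100242687/16675 ≈ 6.1404e+8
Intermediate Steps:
v(w) = -1 + w
V(T) = 2*T*(-4 + T) (V(T) = (2*T)*(-4 + T) = 2*T*(-4 + T))
(16083 + V(v(5)))*(19092/50025 + 38179) = (16083 + 2*(-1 + 5)*(-4 + (-1 + 5)))*(19092/50025 + 38179) = (16083 + 2*4*(-4 + 4))*(19092*(1/50025) + 38179) = (16083 + 2*4*0)*(6364/16675 + 38179) = (16083 + 0)*(636641189/16675) = 16083*(636641189/16675) = 10239100242687/16675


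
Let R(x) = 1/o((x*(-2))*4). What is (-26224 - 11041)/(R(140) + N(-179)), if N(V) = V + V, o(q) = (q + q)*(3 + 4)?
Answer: 584315200/5613441 ≈ 104.09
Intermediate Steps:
o(q) = 14*q (o(q) = (2*q)*7 = 14*q)
N(V) = 2*V
R(x) = -1/(112*x) (R(x) = 1/(14*((x*(-2))*4)) = 1/(14*(-2*x*4)) = 1/(14*(-8*x)) = 1/(-112*x) = -1/(112*x))
(-26224 - 11041)/(R(140) + N(-179)) = (-26224 - 11041)/(-1/112/140 + 2*(-179)) = -37265/(-1/112*1/140 - 358) = -37265/(-1/15680 - 358) = -37265/(-5613441/15680) = -37265*(-15680/5613441) = 584315200/5613441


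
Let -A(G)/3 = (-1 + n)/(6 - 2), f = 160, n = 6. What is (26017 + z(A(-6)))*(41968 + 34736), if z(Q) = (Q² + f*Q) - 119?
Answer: 1941536442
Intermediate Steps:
A(G) = -15/4 (A(G) = -3*(-1 + 6)/(6 - 2) = -15/4)
z(Q) = -119 + Q² + 160*Q (z(Q) = (Q² + 160*Q) - 119 = -119 + Q² + 160*Q)
(26017 + z(A(-6)))*(41968 + 34736) = (26017 + (-119 + (-15/4)² + 160*(-15/4)))*(41968 + 34736) = (26017 + (-119 + 225/16 - 600))*76704 = (26017 - 11279/16)*76704 = (404993/16)*76704 = 1941536442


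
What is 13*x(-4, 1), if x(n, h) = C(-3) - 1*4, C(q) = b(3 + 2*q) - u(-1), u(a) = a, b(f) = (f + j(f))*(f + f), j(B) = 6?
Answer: -273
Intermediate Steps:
b(f) = 2*f*(6 + f) (b(f) = (f + 6)*(f + f) = (6 + f)*(2*f) = 2*f*(6 + f))
C(q) = 1 + 2*(3 + 2*q)*(9 + 2*q) (C(q) = 2*(3 + 2*q)*(6 + (3 + 2*q)) - 1*(-1) = 2*(3 + 2*q)*(9 + 2*q) + 1 = 1 + 2*(3 + 2*q)*(9 + 2*q))
x(n, h) = -21 (x(n, h) = (55 + 8*(-3)² + 48*(-3)) - 1*4 = (55 + 8*9 - 144) - 4 = (55 + 72 - 144) - 4 = -17 - 4 = -21)
13*x(-4, 1) = 13*(-21) = -273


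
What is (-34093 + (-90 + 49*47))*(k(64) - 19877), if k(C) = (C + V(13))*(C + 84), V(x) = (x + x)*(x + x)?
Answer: -2857818840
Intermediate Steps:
V(x) = 4*x**2 (V(x) = (2*x)*(2*x) = 4*x**2)
k(C) = (84 + C)*(676 + C) (k(C) = (C + 4*13**2)*(C + 84) = (C + 4*169)*(84 + C) = (C + 676)*(84 + C) = (676 + C)*(84 + C) = (84 + C)*(676 + C))
(-34093 + (-90 + 49*47))*(k(64) - 19877) = (-34093 + (-90 + 49*47))*((56784 + 64**2 + 760*64) - 19877) = (-34093 + (-90 + 2303))*((56784 + 4096 + 48640) - 19877) = (-34093 + 2213)*(109520 - 19877) = -31880*89643 = -2857818840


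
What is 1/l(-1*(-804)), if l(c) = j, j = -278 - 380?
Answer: -1/658 ≈ -0.0015198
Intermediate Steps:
j = -658
l(c) = -658
1/l(-1*(-804)) = 1/(-658) = -1/658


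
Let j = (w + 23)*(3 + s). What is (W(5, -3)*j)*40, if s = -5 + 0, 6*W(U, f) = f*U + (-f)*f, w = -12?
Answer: 3520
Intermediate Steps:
W(U, f) = -f**2/6 + U*f/6 (W(U, f) = (f*U + (-f)*f)/6 = (U*f - f**2)/6 = (-f**2 + U*f)/6 = -f**2/6 + U*f/6)
s = -5
j = -22 (j = (-12 + 23)*(3 - 5) = 11*(-2) = -22)
(W(5, -3)*j)*40 = (((1/6)*(-3)*(5 - 1*(-3)))*(-22))*40 = (((1/6)*(-3)*(5 + 3))*(-22))*40 = (((1/6)*(-3)*8)*(-22))*40 = -4*(-22)*40 = 88*40 = 3520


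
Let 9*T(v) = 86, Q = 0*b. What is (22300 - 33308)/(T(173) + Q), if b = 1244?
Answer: -1152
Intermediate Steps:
Q = 0 (Q = 0*1244 = 0)
T(v) = 86/9 (T(v) = (1/9)*86 = 86/9)
(22300 - 33308)/(T(173) + Q) = (22300 - 33308)/(86/9 + 0) = -11008/86/9 = -11008*9/86 = -1152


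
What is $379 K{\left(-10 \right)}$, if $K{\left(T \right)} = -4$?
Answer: $-1516$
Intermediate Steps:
$379 K{\left(-10 \right)} = 379 \left(-4\right) = -1516$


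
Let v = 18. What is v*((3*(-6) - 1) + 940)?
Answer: 16578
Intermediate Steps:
v*((3*(-6) - 1) + 940) = 18*((3*(-6) - 1) + 940) = 18*((-18 - 1) + 940) = 18*(-19 + 940) = 18*921 = 16578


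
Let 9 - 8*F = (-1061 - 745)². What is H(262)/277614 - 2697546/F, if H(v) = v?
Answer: 12328944091/1863113823 ≈ 6.6174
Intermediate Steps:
F = -3261627/8 (F = 9/8 - (-1061 - 745)²/8 = 9/8 - ⅛*(-1806)² = 9/8 - ⅛*3261636 = 9/8 - 815409/2 = -3261627/8 ≈ -4.0770e+5)
H(262)/277614 - 2697546/F = 262/277614 - 2697546/(-3261627/8) = 262*(1/277614) - 2697546*(-8/3261627) = 131/138807 + 7193456/1087209 = 12328944091/1863113823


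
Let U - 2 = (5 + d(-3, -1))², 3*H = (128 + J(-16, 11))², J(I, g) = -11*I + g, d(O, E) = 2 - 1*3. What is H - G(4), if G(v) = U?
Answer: 33057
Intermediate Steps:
d(O, E) = -1 (d(O, E) = 2 - 3 = -1)
J(I, g) = g - 11*I
H = 33075 (H = (128 + (11 - 11*(-16)))²/3 = (128 + (11 + 176))²/3 = (128 + 187)²/3 = (⅓)*315² = (⅓)*99225 = 33075)
U = 18 (U = 2 + (5 - 1)² = 2 + 4² = 2 + 16 = 18)
G(v) = 18
H - G(4) = 33075 - 1*18 = 33075 - 18 = 33057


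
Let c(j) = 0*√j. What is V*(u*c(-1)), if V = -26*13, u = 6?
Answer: 0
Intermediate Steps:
c(j) = 0
V = -338
V*(u*c(-1)) = -2028*0 = -338*0 = 0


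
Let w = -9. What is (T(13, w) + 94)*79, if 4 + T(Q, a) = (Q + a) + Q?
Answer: 8453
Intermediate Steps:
T(Q, a) = -4 + a + 2*Q (T(Q, a) = -4 + ((Q + a) + Q) = -4 + (a + 2*Q) = -4 + a + 2*Q)
(T(13, w) + 94)*79 = ((-4 - 9 + 2*13) + 94)*79 = ((-4 - 9 + 26) + 94)*79 = (13 + 94)*79 = 107*79 = 8453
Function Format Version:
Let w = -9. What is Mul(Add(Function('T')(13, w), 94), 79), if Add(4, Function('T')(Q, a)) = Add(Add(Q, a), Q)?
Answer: 8453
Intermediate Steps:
Function('T')(Q, a) = Add(-4, a, Mul(2, Q)) (Function('T')(Q, a) = Add(-4, Add(Add(Q, a), Q)) = Add(-4, Add(a, Mul(2, Q))) = Add(-4, a, Mul(2, Q)))
Mul(Add(Function('T')(13, w), 94), 79) = Mul(Add(Add(-4, -9, Mul(2, 13)), 94), 79) = Mul(Add(Add(-4, -9, 26), 94), 79) = Mul(Add(13, 94), 79) = Mul(107, 79) = 8453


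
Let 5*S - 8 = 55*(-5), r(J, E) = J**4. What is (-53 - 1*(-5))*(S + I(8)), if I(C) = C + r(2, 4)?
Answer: 7056/5 ≈ 1411.2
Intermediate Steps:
S = -267/5 (S = 8/5 + (55*(-5))/5 = 8/5 + (1/5)*(-275) = 8/5 - 55 = -267/5 ≈ -53.400)
I(C) = 16 + C (I(C) = C + 2**4 = C + 16 = 16 + C)
(-53 - 1*(-5))*(S + I(8)) = (-53 - 1*(-5))*(-267/5 + (16 + 8)) = (-53 + 5)*(-267/5 + 24) = -48*(-147/5) = 7056/5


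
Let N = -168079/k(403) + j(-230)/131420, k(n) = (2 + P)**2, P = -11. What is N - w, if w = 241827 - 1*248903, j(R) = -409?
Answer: 53235186211/10645020 ≈ 5000.9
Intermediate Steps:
k(n) = 81 (k(n) = (2 - 11)**2 = (-9)**2 = 81)
N = -22088975309/10645020 (N = -168079/81 - 409/131420 = -22088975309/10645020 ≈ -2075.1)
w = -7076 (w = 241827 - 248903 = -7076)
N - w = -22088975309/10645020 - 1*(-7076) = -22088975309/10645020 + 7076 = 53235186211/10645020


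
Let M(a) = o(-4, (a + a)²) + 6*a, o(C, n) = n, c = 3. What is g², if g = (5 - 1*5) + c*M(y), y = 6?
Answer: 291600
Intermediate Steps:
M(a) = 4*a² + 6*a (M(a) = (a + a)² + 6*a = (2*a)² + 6*a = 4*a² + 6*a)
g = 540 (g = (5 - 1*5) + 3*(2*6*(3 + 2*6)) = (5 - 5) + 3*(2*6*(3 + 12)) = 0 + 3*(2*6*15) = 0 + 3*180 = 0 + 540 = 540)
g² = 540² = 291600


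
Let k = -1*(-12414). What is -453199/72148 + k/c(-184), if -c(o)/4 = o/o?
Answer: -224364517/72148 ≈ -3109.8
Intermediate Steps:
k = 12414
c(o) = -4 (c(o) = -4*o/o = -4*1 = -4)
-453199/72148 + k/c(-184) = -453199/72148 + 12414/(-4) = -453199*1/72148 + 12414*(-¼) = -453199/72148 - 6207/2 = -224364517/72148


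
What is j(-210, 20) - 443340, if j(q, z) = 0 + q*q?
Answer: -399240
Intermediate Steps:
j(q, z) = q² (j(q, z) = 0 + q² = q²)
j(-210, 20) - 443340 = (-210)² - 443340 = 44100 - 443340 = -399240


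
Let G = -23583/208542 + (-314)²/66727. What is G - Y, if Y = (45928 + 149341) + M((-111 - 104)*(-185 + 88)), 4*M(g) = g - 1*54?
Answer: -1859724808023509/9276921356 ≈ -2.0047e+5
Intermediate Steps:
M(g) = -27/2 + g/4 (M(g) = (g - 1*54)/4 = (g - 54)/4 = (-54 + g)/4 = -27/2 + g/4)
Y = 801877/4 (Y = (45928 + 149341) + (-27/2 + ((-111 - 104)*(-185 + 88))/4) = 195269 + (-27/2 + (-215*(-97))/4) = 195269 + (-27/2 + (¼)*20855) = 195269 + (-27/2 + 20855/4) = 195269 + 20801/4 = 801877/4 ≈ 2.0047e+5)
G = 6329261397/4638460678 (G = -23583*1/208542 + 98596*(1/66727) = -7861/69514 + 98596/66727 = 6329261397/4638460678 ≈ 1.3645)
G - Y = 6329261397/4638460678 - 1*801877/4 = 6329261397/4638460678 - 801877/4 = -1859724808023509/9276921356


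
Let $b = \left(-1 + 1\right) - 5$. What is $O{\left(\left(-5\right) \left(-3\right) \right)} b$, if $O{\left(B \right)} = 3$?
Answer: $-15$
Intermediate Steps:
$b = -5$ ($b = 0 - 5 = -5$)
$O{\left(\left(-5\right) \left(-3\right) \right)} b = 3 \left(-5\right) = -15$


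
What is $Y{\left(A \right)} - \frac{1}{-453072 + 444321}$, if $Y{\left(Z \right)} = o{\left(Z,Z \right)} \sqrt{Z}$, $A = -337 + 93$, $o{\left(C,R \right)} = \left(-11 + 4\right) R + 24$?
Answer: $\frac{1}{8751} + 3464 i \sqrt{61} \approx 0.00011427 + 27055.0 i$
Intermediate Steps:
$o{\left(C,R \right)} = 24 - 7 R$ ($o{\left(C,R \right)} = - 7 R + 24 = 24 - 7 R$)
$A = -244$
$Y{\left(Z \right)} = \sqrt{Z} \left(24 - 7 Z\right)$ ($Y{\left(Z \right)} = \left(24 - 7 Z\right) \sqrt{Z} = \sqrt{Z} \left(24 - 7 Z\right)$)
$Y{\left(A \right)} - \frac{1}{-453072 + 444321} = \sqrt{-244} \left(24 - -1708\right) - \frac{1}{-453072 + 444321} = 2 i \sqrt{61} \left(24 + 1708\right) - \frac{1}{-8751} = 2 i \sqrt{61} \cdot 1732 - - \frac{1}{8751} = 3464 i \sqrt{61} + \frac{1}{8751} = \frac{1}{8751} + 3464 i \sqrt{61}$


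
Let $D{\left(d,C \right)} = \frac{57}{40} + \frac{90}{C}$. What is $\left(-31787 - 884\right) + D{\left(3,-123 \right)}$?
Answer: $- \frac{53579303}{1640} \approx -32670.0$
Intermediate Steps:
$D{\left(d,C \right)} = \frac{57}{40} + \frac{90}{C}$ ($D{\left(d,C \right)} = 57 \cdot \frac{1}{40} + \frac{90}{C} = \frac{57}{40} + \frac{90}{C}$)
$\left(-31787 - 884\right) + D{\left(3,-123 \right)} = \left(-31787 - 884\right) + \left(\frac{57}{40} + \frac{90}{-123}\right) = -32671 + \left(\frac{57}{40} + 90 \left(- \frac{1}{123}\right)\right) = -32671 + \left(\frac{57}{40} - \frac{30}{41}\right) = -32671 + \frac{1137}{1640} = - \frac{53579303}{1640}$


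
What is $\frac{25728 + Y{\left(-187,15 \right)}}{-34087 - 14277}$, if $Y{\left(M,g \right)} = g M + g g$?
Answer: $- \frac{5787}{12091} \approx -0.47862$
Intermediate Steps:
$Y{\left(M,g \right)} = g^{2} + M g$ ($Y{\left(M,g \right)} = M g + g^{2} = g^{2} + M g$)
$\frac{25728 + Y{\left(-187,15 \right)}}{-34087 - 14277} = \frac{25728 + 15 \left(-187 + 15\right)}{-34087 - 14277} = \frac{25728 + 15 \left(-172\right)}{-48364} = \left(25728 - 2580\right) \left(- \frac{1}{48364}\right) = 23148 \left(- \frac{1}{48364}\right) = - \frac{5787}{12091}$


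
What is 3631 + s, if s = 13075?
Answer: 16706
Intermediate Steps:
3631 + s = 3631 + 13075 = 16706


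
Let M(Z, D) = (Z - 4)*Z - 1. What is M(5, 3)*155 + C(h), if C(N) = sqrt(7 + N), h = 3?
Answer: 620 + sqrt(10) ≈ 623.16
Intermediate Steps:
M(Z, D) = -1 + Z*(-4 + Z) (M(Z, D) = (-4 + Z)*Z - 1 = Z*(-4 + Z) - 1 = -1 + Z*(-4 + Z))
M(5, 3)*155 + C(h) = (-1 + 5**2 - 4*5)*155 + sqrt(7 + 3) = (-1 + 25 - 20)*155 + sqrt(10) = 4*155 + sqrt(10) = 620 + sqrt(10)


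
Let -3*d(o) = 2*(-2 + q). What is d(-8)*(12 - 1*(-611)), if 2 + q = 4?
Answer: 0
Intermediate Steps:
q = 2 (q = -2 + 4 = 2)
d(o) = 0 (d(o) = -2*(-2 + 2)/3 = -2*0/3 = -⅓*0 = 0)
d(-8)*(12 - 1*(-611)) = 0*(12 - 1*(-611)) = 0*(12 + 611) = 0*623 = 0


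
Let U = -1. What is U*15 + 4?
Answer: -11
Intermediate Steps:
U*15 + 4 = -1*15 + 4 = -15 + 4 = -11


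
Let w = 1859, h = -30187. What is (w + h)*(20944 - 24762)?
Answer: 108156304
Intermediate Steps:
(w + h)*(20944 - 24762) = (1859 - 30187)*(20944 - 24762) = -28328*(-3818) = 108156304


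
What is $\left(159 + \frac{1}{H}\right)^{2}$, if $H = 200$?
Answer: $\frac{1011303601}{40000} \approx 25283.0$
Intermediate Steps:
$\left(159 + \frac{1}{H}\right)^{2} = \left(159 + \frac{1}{200}\right)^{2} = \left(\frac{31801}{200}\right)^{2} = \frac{1011303601}{40000}$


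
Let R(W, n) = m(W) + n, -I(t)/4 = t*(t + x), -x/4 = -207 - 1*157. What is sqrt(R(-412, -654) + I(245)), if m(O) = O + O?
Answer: I*sqrt(1668458) ≈ 1291.7*I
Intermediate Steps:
x = 1456 (x = -4*(-207 - 1*157) = -4*(-207 - 157) = -4*(-364) = 1456)
m(O) = 2*O
I(t) = -4*t*(1456 + t) (I(t) = -4*t*(t + 1456) = -4*t*(1456 + t))
R(W, n) = n + 2*W (R(W, n) = 2*W + n = n + 2*W)
sqrt(R(-412, -654) + I(245)) = sqrt((-654 + 2*(-412)) - 4*245*(1456 + 245)) = sqrt((-654 - 824) - 4*245*1701) = sqrt(-1478 - 1666980) = sqrt(-1668458) = I*sqrt(1668458)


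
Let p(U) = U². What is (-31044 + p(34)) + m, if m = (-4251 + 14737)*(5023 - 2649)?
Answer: 24863876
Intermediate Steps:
m = 24893764 (m = 10486*2374 = 24893764)
(-31044 + p(34)) + m = (-31044 + 34²) + 24893764 = (-31044 + 1156) + 24893764 = -29888 + 24893764 = 24863876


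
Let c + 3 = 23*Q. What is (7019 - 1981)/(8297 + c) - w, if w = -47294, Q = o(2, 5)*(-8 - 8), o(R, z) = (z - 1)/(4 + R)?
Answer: 570988019/12073 ≈ 47295.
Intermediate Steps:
o(R, z) = (-1 + z)/(4 + R)
Q = -32/3 (Q = ((-1 + 5)/(4 + 2))*(-8 - 8) = (4/6)*(-16) = ((⅙)*4)*(-16) = (⅔)*(-16) = -32/3 ≈ -10.667)
c = -745/3 (c = -3 + 23*(-32/3) = -3 - 736/3 = -745/3 ≈ -248.33)
(7019 - 1981)/(8297 + c) - w = (7019 - 1981)/(8297 - 745/3) - 1*(-47294) = 5038/(24146/3) + 47294 = 5038*(3/24146) + 47294 = 7557/12073 + 47294 = 570988019/12073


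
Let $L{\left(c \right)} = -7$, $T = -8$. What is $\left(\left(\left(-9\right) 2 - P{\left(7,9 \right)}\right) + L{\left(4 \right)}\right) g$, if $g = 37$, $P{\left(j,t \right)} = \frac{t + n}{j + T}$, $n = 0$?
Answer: $-592$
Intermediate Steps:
$P{\left(j,t \right)} = \frac{t}{-8 + j}$ ($P{\left(j,t \right)} = \frac{t + 0}{j - 8} = \frac{t}{-8 + j}$)
$\left(\left(\left(-9\right) 2 - P{\left(7,9 \right)}\right) + L{\left(4 \right)}\right) g = \left(\left(\left(-9\right) 2 - \frac{9}{-8 + 7}\right) - 7\right) 37 = \left(\left(-18 - \frac{9}{-1}\right) - 7\right) 37 = \left(\left(-18 - 9 \left(-1\right)\right) - 7\right) 37 = \left(\left(-18 - -9\right) - 7\right) 37 = \left(\left(-18 + 9\right) - 7\right) 37 = \left(-9 - 7\right) 37 = \left(-16\right) 37 = -592$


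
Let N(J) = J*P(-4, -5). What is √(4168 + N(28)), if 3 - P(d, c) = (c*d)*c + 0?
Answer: 2*√1763 ≈ 83.976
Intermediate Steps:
P(d, c) = 3 - d*c² (P(d, c) = 3 - ((c*d)*c + 0) = 3 - (d*c² + 0) = 3 - d*c²)
N(J) = 103*J (N(J) = J*(3 - 1*(-4)*(-5)²) = J*(3 - 1*(-4)*25) = J*(3 + 100) = J*103 = 103*J)
√(4168 + N(28)) = √(4168 + 103*28) = √(4168 + 2884) = √7052 = 2*√1763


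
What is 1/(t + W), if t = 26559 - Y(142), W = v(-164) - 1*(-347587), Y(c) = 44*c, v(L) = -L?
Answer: 1/368062 ≈ 2.7169e-6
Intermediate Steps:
W = 347751 (W = -1*(-164) - 1*(-347587) = 164 + 347587 = 347751)
t = 20311 (t = 26559 - 44*142 = 26559 - 1*6248 = 26559 - 6248 = 20311)
1/(t + W) = 1/(20311 + 347751) = 1/368062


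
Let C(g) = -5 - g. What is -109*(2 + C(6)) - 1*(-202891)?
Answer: 203872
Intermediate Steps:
-109*(2 + C(6)) - 1*(-202891) = -109*(2 + (-5 - 1*6)) - 1*(-202891) = -109*(2 + (-5 - 6)) + 202891 = -109*(2 - 11) + 202891 = -109*(-9) + 202891 = 981 + 202891 = 203872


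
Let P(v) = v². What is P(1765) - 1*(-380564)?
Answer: 3495789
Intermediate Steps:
P(1765) - 1*(-380564) = 1765² - 1*(-380564) = 3115225 + 380564 = 3495789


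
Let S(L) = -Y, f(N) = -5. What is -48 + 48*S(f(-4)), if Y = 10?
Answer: -528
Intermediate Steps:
S(L) = -10 (S(L) = -1*10 = -10)
-48 + 48*S(f(-4)) = -48 + 48*(-10) = -48 - 480 = -528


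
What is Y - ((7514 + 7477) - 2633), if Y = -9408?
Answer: -21766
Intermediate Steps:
Y - ((7514 + 7477) - 2633) = -9408 - ((7514 + 7477) - 2633) = -9408 - (14991 - 2633) = -9408 - 1*12358 = -9408 - 12358 = -21766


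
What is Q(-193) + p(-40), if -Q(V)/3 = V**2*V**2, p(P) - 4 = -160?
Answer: -4162464159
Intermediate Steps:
p(P) = -156 (p(P) = 4 - 160 = -156)
Q(V) = -3*V**4 (Q(V) = -3*V**2*V**2 = -3*V**4)
Q(-193) + p(-40) = -3*(-193)**4 - 156 = -3*1387488001 - 156 = -4162464003 - 156 = -4162464159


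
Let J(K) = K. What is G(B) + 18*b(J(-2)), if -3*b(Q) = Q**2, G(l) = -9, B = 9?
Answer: -33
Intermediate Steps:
b(Q) = -Q**2/3
G(B) + 18*b(J(-2)) = -9 + 18*(-1/3*(-2)**2) = -9 + 18*(-1/3*4) = -9 + 18*(-4/3) = -9 - 24 = -33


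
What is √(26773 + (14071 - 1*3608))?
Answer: 2*√9309 ≈ 192.97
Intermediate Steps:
√(26773 + (14071 - 1*3608)) = √(26773 + (14071 - 3608)) = √(26773 + 10463) = √37236 = 2*√9309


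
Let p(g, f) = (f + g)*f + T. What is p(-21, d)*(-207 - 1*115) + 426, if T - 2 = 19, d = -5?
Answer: -48196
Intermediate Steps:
T = 21 (T = 2 + 19 = 21)
p(g, f) = 21 + f*(f + g) (p(g, f) = (f + g)*f + 21 = f*(f + g) + 21 = 21 + f*(f + g))
p(-21, d)*(-207 - 1*115) + 426 = (21 + (-5)² - 5*(-21))*(-207 - 1*115) + 426 = (21 + 25 + 105)*(-207 - 115) + 426 = 151*(-322) + 426 = -48622 + 426 = -48196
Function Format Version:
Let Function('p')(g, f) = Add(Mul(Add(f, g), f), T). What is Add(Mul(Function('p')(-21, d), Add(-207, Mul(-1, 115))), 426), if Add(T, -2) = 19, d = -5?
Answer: -48196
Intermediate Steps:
T = 21 (T = Add(2, 19) = 21)
Function('p')(g, f) = Add(21, Mul(f, Add(f, g))) (Function('p')(g, f) = Add(Mul(Add(f, g), f), 21) = Add(Mul(f, Add(f, g)), 21) = Add(21, Mul(f, Add(f, g))))
Add(Mul(Function('p')(-21, d), Add(-207, Mul(-1, 115))), 426) = Add(Mul(Add(21, Pow(-5, 2), Mul(-5, -21)), Add(-207, Mul(-1, 115))), 426) = Add(Mul(Add(21, 25, 105), Add(-207, -115)), 426) = Add(Mul(151, -322), 426) = Add(-48622, 426) = -48196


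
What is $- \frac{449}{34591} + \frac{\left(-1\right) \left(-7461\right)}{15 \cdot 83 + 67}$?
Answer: $\frac{257494363}{45383392} \approx 5.6738$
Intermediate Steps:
$- \frac{449}{34591} + \frac{\left(-1\right) \left(-7461\right)}{15 \cdot 83 + 67} = \left(-449\right) \frac{1}{34591} + \frac{7461}{1245 + 67} = - \frac{449}{34591} + \frac{7461}{1312} = \frac{257494363}{45383392}$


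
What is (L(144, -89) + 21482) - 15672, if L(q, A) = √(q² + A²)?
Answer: 5810 + √28657 ≈ 5979.3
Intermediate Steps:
L(q, A) = √(A² + q²)
(L(144, -89) + 21482) - 15672 = (√((-89)² + 144²) + 21482) - 15672 = (√(7921 + 20736) + 21482) - 15672 = (√28657 + 21482) - 15672 = (21482 + √28657) - 15672 = 5810 + √28657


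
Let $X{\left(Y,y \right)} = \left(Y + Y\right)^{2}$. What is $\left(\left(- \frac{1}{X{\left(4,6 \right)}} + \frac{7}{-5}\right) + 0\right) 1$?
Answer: $- \frac{453}{320} \approx -1.4156$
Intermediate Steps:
$X{\left(Y,y \right)} = 4 Y^{2}$ ($X{\left(Y,y \right)} = \left(2 Y\right)^{2} = 4 Y^{2}$)
$\left(\left(- \frac{1}{X{\left(4,6 \right)}} + \frac{7}{-5}\right) + 0\right) 1 = \left(\left(- \frac{1}{4 \cdot 4^{2}} + \frac{7}{-5}\right) + 0\right) 1 = \left(\left(- \frac{1}{4 \cdot 16} + 7 \left(- \frac{1}{5}\right)\right) + 0\right) 1 = \left(\left(- \frac{1}{64} - \frac{7}{5}\right) + 0\right) 1 = \left(- \frac{453}{320} + 0\right) 1 = \left(- \frac{453}{320}\right) 1 = - \frac{453}{320}$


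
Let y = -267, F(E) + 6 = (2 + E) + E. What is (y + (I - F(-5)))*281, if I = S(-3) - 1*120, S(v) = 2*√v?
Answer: -104813 + 562*I*√3 ≈ -1.0481e+5 + 973.41*I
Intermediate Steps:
F(E) = -4 + 2*E (F(E) = -6 + ((2 + E) + E) = -6 + (2 + 2*E) = -4 + 2*E)
I = -120 + 2*I*√3 (I = 2*√(-3) - 1*120 = 2*(I*√3) - 120 = 2*I*√3 - 120 = -120 + 2*I*√3 ≈ -120.0 + 3.4641*I)
(y + (I - F(-5)))*281 = (-267 + ((-120 + 2*I*√3) - (-4 + 2*(-5))))*281 = (-267 + ((-120 + 2*I*√3) - (-4 - 10)))*281 = (-267 + ((-120 + 2*I*√3) - 1*(-14)))*281 = (-267 + ((-120 + 2*I*√3) + 14))*281 = (-267 + (-106 + 2*I*√3))*281 = (-373 + 2*I*√3)*281 = -104813 + 562*I*√3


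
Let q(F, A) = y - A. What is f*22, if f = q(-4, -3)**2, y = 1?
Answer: 352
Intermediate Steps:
q(F, A) = 1 - A
f = 16 (f = (1 - 1*(-3))**2 = (1 + 3)**2 = 4**2 = 16)
f*22 = 16*22 = 352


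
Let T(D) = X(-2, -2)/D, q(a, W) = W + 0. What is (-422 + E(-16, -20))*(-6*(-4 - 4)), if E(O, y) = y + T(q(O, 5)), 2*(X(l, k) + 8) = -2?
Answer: -106512/5 ≈ -21302.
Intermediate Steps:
q(a, W) = W
X(l, k) = -9 (X(l, k) = -8 + (1/2)*(-2) = -8 - 1 = -9)
T(D) = -9/D
E(O, y) = -9/5 + y (E(O, y) = y - 9/5 = -9/5 + y)
(-422 + E(-16, -20))*(-6*(-4 - 4)) = (-422 + (-9/5 - 20))*(-6*(-4 - 4)) = (-422 - 109/5)*(-6*(-8)) = -2219/5*48 = -106512/5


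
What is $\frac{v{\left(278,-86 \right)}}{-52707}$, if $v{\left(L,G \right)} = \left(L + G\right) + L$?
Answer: $- \frac{470}{52707} \approx -0.0089172$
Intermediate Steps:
$v{\left(L,G \right)} = G + 2 L$ ($v{\left(L,G \right)} = \left(G + L\right) + L = G + 2 L$)
$\frac{v{\left(278,-86 \right)}}{-52707} = \frac{-86 + 2 \cdot 278}{-52707} = \left(-86 + 556\right) \left(- \frac{1}{52707}\right) = 470 \left(- \frac{1}{52707}\right) = - \frac{470}{52707}$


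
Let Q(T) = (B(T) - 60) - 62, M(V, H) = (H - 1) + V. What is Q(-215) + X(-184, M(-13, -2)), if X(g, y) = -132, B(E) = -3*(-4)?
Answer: -242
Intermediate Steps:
B(E) = 12
M(V, H) = -1 + H + V (M(V, H) = (-1 + H) + V = -1 + H + V)
Q(T) = -110 (Q(T) = (12 - 60) - 62 = -48 - 62 = -110)
Q(-215) + X(-184, M(-13, -2)) = -110 - 132 = -242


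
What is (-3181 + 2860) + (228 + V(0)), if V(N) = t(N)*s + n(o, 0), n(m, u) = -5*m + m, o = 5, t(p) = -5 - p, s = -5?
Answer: -88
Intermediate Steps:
n(m, u) = -4*m
V(N) = 5 + 5*N (V(N) = (-5 - N)*(-5) - 4*5 = (25 + 5*N) - 20 = 5 + 5*N)
(-3181 + 2860) + (228 + V(0)) = (-3181 + 2860) + (228 + (5 + 5*0)) = -321 + (228 + (5 + 0)) = -321 + (228 + 5) = -321 + 233 = -88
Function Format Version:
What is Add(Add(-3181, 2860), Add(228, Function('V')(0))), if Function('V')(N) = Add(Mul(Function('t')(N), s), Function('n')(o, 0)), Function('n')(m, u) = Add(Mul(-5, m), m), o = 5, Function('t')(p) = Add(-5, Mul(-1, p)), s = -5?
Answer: -88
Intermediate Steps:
Function('n')(m, u) = Mul(-4, m)
Function('V')(N) = Add(5, Mul(5, N)) (Function('V')(N) = Add(Mul(Add(-5, Mul(-1, N)), -5), Mul(-4, 5)) = Add(Add(25, Mul(5, N)), -20) = Add(5, Mul(5, N)))
Add(Add(-3181, 2860), Add(228, Function('V')(0))) = Add(Add(-3181, 2860), Add(228, Add(5, Mul(5, 0)))) = Add(-321, Add(228, Add(5, 0))) = Add(-321, Add(228, 5)) = Add(-321, 233) = -88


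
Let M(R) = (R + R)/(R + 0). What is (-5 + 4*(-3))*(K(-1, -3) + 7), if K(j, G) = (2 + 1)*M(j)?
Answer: -221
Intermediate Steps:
M(R) = 2 (M(R) = (2*R)/R = 2)
K(j, G) = 6 (K(j, G) = (2 + 1)*2 = 3*2 = 6)
(-5 + 4*(-3))*(K(-1, -3) + 7) = (-5 + 4*(-3))*(6 + 7) = (-5 - 12)*13 = -17*13 = -221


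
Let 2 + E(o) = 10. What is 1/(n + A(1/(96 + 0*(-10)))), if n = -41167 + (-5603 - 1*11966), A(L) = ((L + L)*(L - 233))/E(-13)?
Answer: -36864/2165266271 ≈ -1.7025e-5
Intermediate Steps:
E(o) = 8 (E(o) = -2 + 10 = 8)
A(L) = L*(-233 + L)/4 (A(L) = ((L + L)*(L - 233))/8 = ((2*L)*(-233 + L))*(1/8) = (2*L*(-233 + L))*(1/8) = L*(-233 + L)/4)
n = -58736 (n = -41167 + (-5603 - 11966) = -41167 - 17569 = -58736)
1/(n + A(1/(96 + 0*(-10)))) = 1/(-58736 + (-233 + 1/(96 + 0*(-10)))/(4*(96 + 0*(-10)))) = 1/(-58736 + (-233 + 1/(96 + 0))/(4*(96 + 0))) = 1/(-58736 + (1/4)*(-233 + 1/96)/96) = 1/(-58736 + (1/4)*(1/96)*(-233 + 1/96)) = 1/(-58736 + (1/4)*(1/96)*(-22367/96)) = 1/(-58736 - 22367/36864) = 1/(-2165266271/36864) = -36864/2165266271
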